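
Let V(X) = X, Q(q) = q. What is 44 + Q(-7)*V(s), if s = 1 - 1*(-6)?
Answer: -5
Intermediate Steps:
s = 7 (s = 1 + 6 = 7)
44 + Q(-7)*V(s) = 44 - 7*7 = 44 - 49 = -5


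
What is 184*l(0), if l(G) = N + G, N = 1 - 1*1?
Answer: 0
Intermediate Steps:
N = 0 (N = 1 - 1 = 0)
l(G) = G (l(G) = 0 + G = G)
184*l(0) = 184*0 = 0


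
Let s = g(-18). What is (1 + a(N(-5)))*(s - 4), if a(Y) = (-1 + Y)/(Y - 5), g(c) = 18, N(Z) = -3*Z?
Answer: 168/5 ≈ 33.600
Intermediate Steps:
s = 18
a(Y) = (-1 + Y)/(-5 + Y)
(1 + a(N(-5)))*(s - 4) = (1 + (-1 - 3*(-5))/(-5 - 3*(-5)))*(18 - 4) = (1 + (-1 + 15)/(-5 + 15))*14 = (1 + 14/10)*14 = (1 + (⅒)*14)*14 = (1 + 7/5)*14 = (12/5)*14 = 168/5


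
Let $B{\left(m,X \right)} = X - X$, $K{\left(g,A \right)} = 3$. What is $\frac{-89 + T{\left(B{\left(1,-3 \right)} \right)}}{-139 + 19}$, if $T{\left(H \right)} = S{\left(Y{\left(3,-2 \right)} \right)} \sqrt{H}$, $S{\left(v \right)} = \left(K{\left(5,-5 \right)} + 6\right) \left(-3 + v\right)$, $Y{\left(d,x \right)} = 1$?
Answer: $\frac{89}{120} \approx 0.74167$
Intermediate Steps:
$S{\left(v \right)} = -27 + 9 v$ ($S{\left(v \right)} = \left(3 + 6\right) \left(-3 + v\right) = 9 \left(-3 + v\right) = -27 + 9 v$)
$B{\left(m,X \right)} = 0$
$T{\left(H \right)} = - 18 \sqrt{H}$ ($T{\left(H \right)} = \left(-27 + 9 \cdot 1\right) \sqrt{H} = \left(-27 + 9\right) \sqrt{H} = - 18 \sqrt{H}$)
$\frac{-89 + T{\left(B{\left(1,-3 \right)} \right)}}{-139 + 19} = \frac{-89 - 18 \sqrt{0}}{-139 + 19} = \frac{-89 - 0}{-120} = \left(-89 + 0\right) \left(- \frac{1}{120}\right) = \left(-89\right) \left(- \frac{1}{120}\right) = \frac{89}{120}$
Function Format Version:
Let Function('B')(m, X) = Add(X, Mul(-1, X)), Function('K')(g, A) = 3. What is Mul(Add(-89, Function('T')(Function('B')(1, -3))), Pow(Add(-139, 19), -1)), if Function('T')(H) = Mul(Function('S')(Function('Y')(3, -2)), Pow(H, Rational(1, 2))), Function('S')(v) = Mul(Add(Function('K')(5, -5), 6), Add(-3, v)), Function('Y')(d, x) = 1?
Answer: Rational(89, 120) ≈ 0.74167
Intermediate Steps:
Function('S')(v) = Add(-27, Mul(9, v)) (Function('S')(v) = Mul(Add(3, 6), Add(-3, v)) = Mul(9, Add(-3, v)) = Add(-27, Mul(9, v)))
Function('B')(m, X) = 0
Function('T')(H) = Mul(-18, Pow(H, Rational(1, 2))) (Function('T')(H) = Mul(Add(-27, Mul(9, 1)), Pow(H, Rational(1, 2))) = Mul(Add(-27, 9), Pow(H, Rational(1, 2))) = Mul(-18, Pow(H, Rational(1, 2))))
Mul(Add(-89, Function('T')(Function('B')(1, -3))), Pow(Add(-139, 19), -1)) = Mul(Add(-89, Mul(-18, Pow(0, Rational(1, 2)))), Pow(Add(-139, 19), -1)) = Mul(Add(-89, Mul(-18, 0)), Pow(-120, -1)) = Mul(Add(-89, 0), Rational(-1, 120)) = Mul(-89, Rational(-1, 120)) = Rational(89, 120)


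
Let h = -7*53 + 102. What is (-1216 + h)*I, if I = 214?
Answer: -317790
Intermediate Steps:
h = -269 (h = -371 + 102 = -269)
(-1216 + h)*I = (-1216 - 269)*214 = -1485*214 = -317790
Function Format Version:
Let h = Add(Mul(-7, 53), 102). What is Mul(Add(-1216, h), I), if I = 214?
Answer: -317790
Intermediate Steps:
h = -269 (h = Add(-371, 102) = -269)
Mul(Add(-1216, h), I) = Mul(Add(-1216, -269), 214) = Mul(-1485, 214) = -317790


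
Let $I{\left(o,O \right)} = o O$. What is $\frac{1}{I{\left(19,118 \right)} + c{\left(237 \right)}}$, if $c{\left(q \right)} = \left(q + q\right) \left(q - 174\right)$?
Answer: $\frac{1}{32104} \approx 3.1149 \cdot 10^{-5}$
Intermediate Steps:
$I{\left(o,O \right)} = O o$
$c{\left(q \right)} = 2 q \left(-174 + q\right)$
$\frac{1}{I{\left(19,118 \right)} + c{\left(237 \right)}} = \frac{1}{118 \cdot 19 + 2 \cdot 237 \left(-174 + 237\right)} = \frac{1}{2242 + 2 \cdot 237 \cdot 63} = \frac{1}{2242 + 29862} = \frac{1}{32104}$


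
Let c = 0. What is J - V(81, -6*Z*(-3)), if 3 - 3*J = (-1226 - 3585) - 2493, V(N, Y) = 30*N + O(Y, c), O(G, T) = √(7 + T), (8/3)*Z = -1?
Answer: 17/3 - √7 ≈ 3.0209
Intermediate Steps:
Z = -3/8 (Z = (3/8)*(-1) = -3/8 ≈ -0.37500)
V(N, Y) = √7 + 30*N (V(N, Y) = 30*N + √(7 + 0) = 30*N + √7 = √7 + 30*N)
J = 7307/3 (J = 1 - ((-1226 - 3585) - 2493)/3 = 1 - (-4811 - 2493)/3 = 1 - ⅓*(-7304) = 1 + 7304/3 = 7307/3 ≈ 2435.7)
J - V(81, -6*Z*(-3)) = 7307/3 - (√7 + 30*81) = 7307/3 - (√7 + 2430) = 7307/3 - (2430 + √7) = 7307/3 + (-2430 - √7) = 17/3 - √7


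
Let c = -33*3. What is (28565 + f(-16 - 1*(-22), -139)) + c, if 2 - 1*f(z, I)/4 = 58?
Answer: 28242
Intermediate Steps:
f(z, I) = -224 (f(z, I) = 8 - 4*58 = 8 - 232 = -224)
c = -99
(28565 + f(-16 - 1*(-22), -139)) + c = (28565 - 224) - 99 = 28341 - 99 = 28242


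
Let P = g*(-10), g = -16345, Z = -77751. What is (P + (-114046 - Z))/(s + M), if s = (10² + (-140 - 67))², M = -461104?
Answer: -8477/29977 ≈ -0.28278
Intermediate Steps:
s = 11449 (s = (100 - 207)² = (-107)² = 11449)
P = 163450 (P = -16345*(-10) = 163450)
(P + (-114046 - Z))/(s + M) = (163450 + (-114046 - 1*(-77751)))/(11449 - 461104) = (163450 + (-114046 + 77751))/(-449655) = (163450 - 36295)*(-1/449655) = 127155*(-1/449655) = -8477/29977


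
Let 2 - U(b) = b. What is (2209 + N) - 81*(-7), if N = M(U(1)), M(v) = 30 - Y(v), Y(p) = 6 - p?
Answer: 2801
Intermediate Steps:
U(b) = 2 - b
M(v) = 24 + v (M(v) = 30 - (6 - v) = 30 + (-6 + v) = 24 + v)
N = 25 (N = 24 + (2 - 1*1) = 24 + (2 - 1) = 24 + 1 = 25)
(2209 + N) - 81*(-7) = (2209 + 25) - 81*(-7) = 2234 + 567 = 2801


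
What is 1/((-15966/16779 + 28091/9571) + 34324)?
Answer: 3148859/108087681969 ≈ 2.9132e-5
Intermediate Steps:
1/((-15966/16779 + 28091/9571) + 34324) = 1/((-15966*1/16779 + 28091*(1/9571)) + 34324) = 1/((-5322/5593 + 28091/9571) + 34324) = 1/(6245653/3148859 + 34324) = 1/(108087681969/3148859) = 3148859/108087681969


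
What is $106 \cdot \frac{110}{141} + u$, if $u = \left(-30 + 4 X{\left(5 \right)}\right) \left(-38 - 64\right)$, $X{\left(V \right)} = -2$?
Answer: $\frac{558176}{141} \approx 3958.7$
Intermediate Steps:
$u = 3876$ ($u = \left(-30 + 4 \left(-2\right)\right) \left(-38 - 64\right) = \left(-30 - 8\right) \left(-102\right) = \left(-38\right) \left(-102\right) = 3876$)
$106 \cdot \frac{110}{141} + u = 106 \cdot \frac{110}{141} + 3876 = \frac{11660}{141} + 3876 = \frac{558176}{141}$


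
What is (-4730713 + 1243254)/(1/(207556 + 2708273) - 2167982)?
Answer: 10168834088511/6321464787077 ≈ 1.6086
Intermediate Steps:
(-4730713 + 1243254)/(1/(207556 + 2708273) - 2167982) = -3487459/(1/2915829 - 2167982) = -3487459/(-6321464787077/2915829) = -3487459*(-2915829/6321464787077) = 10168834088511/6321464787077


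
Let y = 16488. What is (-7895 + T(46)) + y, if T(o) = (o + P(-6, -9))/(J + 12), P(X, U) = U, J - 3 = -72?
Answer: 489764/57 ≈ 8592.3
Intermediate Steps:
J = -69 (J = 3 - 72 = -69)
T(o) = 3/19 - o/57 (T(o) = (o - 9)/(-69 + 12) = (-9 + o)/(-57) = (-9 + o)*(-1/57) = 3/19 - o/57)
(-7895 + T(46)) + y = (-7895 + (3/19 - 1/57*46)) + 16488 = (-7895 + (3/19 - 46/57)) + 16488 = (-7895 - 37/57) + 16488 = -450052/57 + 16488 = 489764/57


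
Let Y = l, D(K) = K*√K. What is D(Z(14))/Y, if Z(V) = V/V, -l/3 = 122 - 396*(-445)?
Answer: -1/529026 ≈ -1.8903e-6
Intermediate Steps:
l = -529026 (l = -3*(122 - 396*(-445)) = -3*(122 + 176220) = -3*176342 = -529026)
Z(V) = 1
D(K) = K^(3/2)
Y = -529026
D(Z(14))/Y = 1^(3/2)/(-529026) = 1*(-1/529026) = -1/529026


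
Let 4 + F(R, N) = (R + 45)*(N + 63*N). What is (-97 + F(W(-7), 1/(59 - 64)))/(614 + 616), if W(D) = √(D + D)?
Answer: -677/1230 - 32*I*√14/3075 ≈ -0.55041 - 0.038938*I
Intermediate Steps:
W(D) = √2*√D (W(D) = √(2*D) = √2*√D)
F(R, N) = -4 + 64*N*(45 + R) (F(R, N) = -4 + (R + 45)*(N + 63*N) = -4 + (45 + R)*(64*N) = -4 + 64*N*(45 + R))
(-97 + F(W(-7), 1/(59 - 64)))/(614 + 616) = (-97 + (-4 + 2880/(59 - 64) + 64*(√2*√(-7))/(59 - 64)))/(614 + 616) = (-97 + (-4 + 2880/(-5) + 64*(√2*(I*√7))/(-5)))/1230 = (-97 + (-4 + 2880*(-⅕) + 64*(-⅕)*(I*√14)))*(1/1230) = (-97 + (-4 - 576 - 64*I*√14/5))*(1/1230) = (-97 + (-580 - 64*I*√14/5))*(1/1230) = (-677 - 64*I*√14/5)*(1/1230) = -677/1230 - 32*I*√14/3075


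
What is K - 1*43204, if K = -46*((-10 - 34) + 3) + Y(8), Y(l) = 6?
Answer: -41312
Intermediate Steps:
K = 1892 (K = -46*((-10 - 34) + 3) + 6 = -46*(-44 + 3) + 6 = -46*(-41) + 6 = 1886 + 6 = 1892)
K - 1*43204 = 1892 - 1*43204 = 1892 - 43204 = -41312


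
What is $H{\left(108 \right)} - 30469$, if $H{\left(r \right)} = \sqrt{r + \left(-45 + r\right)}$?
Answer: $-30469 + 3 \sqrt{19} \approx -30456.0$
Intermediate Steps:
$H{\left(r \right)} = \sqrt{-45 + 2 r}$
$H{\left(108 \right)} - 30469 = \sqrt{-45 + 2 \cdot 108} - 30469 = \sqrt{-45 + 216} - 30469 = \sqrt{171} - 30469 = 3 \sqrt{19} - 30469 = -30469 + 3 \sqrt{19}$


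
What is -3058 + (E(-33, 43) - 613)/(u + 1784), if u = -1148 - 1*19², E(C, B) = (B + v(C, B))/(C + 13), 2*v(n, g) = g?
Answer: -33662649/11000 ≈ -3060.2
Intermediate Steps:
v(n, g) = g/2
E(C, B) = 3*B/(2*(13 + C)) (E(C, B) = (B + B/2)/(C + 13) = (3*B/2)/(13 + C) = 3*B/(2*(13 + C)))
u = -1509 (u = -1148 - 1*361 = -1148 - 361 = -1509)
-3058 + (E(-33, 43) - 613)/(u + 1784) = -3058 + ((3/2)*43/(13 - 33) - 613)/(-1509 + 1784) = -3058 + ((3/2)*43/(-20) - 613)/275 = -3058 + ((3/2)*43*(-1/20) - 613)*(1/275) = -3058 + (-129/40 - 613)*(1/275) = -3058 - 24649/40*1/275 = -3058 - 24649/11000 = -33662649/11000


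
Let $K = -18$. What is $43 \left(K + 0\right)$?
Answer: $-774$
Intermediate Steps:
$43 \left(K + 0\right) = 43 \left(-18 + 0\right) = 43 \left(-18\right) = -774$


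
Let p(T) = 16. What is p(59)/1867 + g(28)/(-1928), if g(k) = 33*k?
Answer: -423565/899894 ≈ -0.47068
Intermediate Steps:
p(59)/1867 + g(28)/(-1928) = 16/1867 + (33*28)/(-1928) = 16*(1/1867) + 924*(-1/1928) = 16/1867 - 231/482 = -423565/899894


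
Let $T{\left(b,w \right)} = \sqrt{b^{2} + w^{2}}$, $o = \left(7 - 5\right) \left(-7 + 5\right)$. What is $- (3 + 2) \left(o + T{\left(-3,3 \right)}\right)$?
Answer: $20 - 15 \sqrt{2} \approx -1.2132$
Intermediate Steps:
$o = -4$ ($o = 2 \left(-2\right) = -4$)
$- (3 + 2) \left(o + T{\left(-3,3 \right)}\right) = - (3 + 2) \left(-4 + \sqrt{\left(-3\right)^{2} + 3^{2}}\right) = \left(-1\right) 5 \left(-4 + \sqrt{9 + 9}\right) = - 5 \left(-4 + \sqrt{18}\right) = - 5 \left(-4 + 3 \sqrt{2}\right) = 20 - 15 \sqrt{2}$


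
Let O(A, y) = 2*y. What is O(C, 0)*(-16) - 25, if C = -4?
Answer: -25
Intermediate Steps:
O(C, 0)*(-16) - 25 = (2*0)*(-16) - 25 = 0*(-16) - 25 = 0 - 25 = -25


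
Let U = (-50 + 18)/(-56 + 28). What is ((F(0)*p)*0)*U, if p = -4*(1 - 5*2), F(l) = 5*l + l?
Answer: 0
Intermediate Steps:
F(l) = 6*l
p = 36 (p = -4*(1 - 10) = -4*(-9) = 36)
U = 8/7 (U = -32/(-28) = -32*(-1/28) = 8/7 ≈ 1.1429)
((F(0)*p)*0)*U = (((6*0)*36)*0)*(8/7) = ((0*36)*0)*(8/7) = (0*0)*(8/7) = 0*(8/7) = 0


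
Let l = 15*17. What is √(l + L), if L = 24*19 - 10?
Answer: √701 ≈ 26.476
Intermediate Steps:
L = 446 (L = 456 - 10 = 446)
l = 255
√(l + L) = √(255 + 446) = √701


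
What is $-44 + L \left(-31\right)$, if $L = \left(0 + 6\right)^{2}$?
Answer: $-1160$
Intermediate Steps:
$L = 36$ ($L = 6^{2} = 36$)
$-44 + L \left(-31\right) = -44 + 36 \left(-31\right) = -44 - 1116 = -1160$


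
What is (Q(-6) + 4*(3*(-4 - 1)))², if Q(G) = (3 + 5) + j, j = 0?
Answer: 2704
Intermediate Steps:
Q(G) = 8 (Q(G) = (3 + 5) + 0 = 8 + 0 = 8)
(Q(-6) + 4*(3*(-4 - 1)))² = (8 + 4*(3*(-4 - 1)))² = (8 + 4*(3*(-5)))² = (8 + 4*(-15))² = (8 - 60)² = (-52)² = 2704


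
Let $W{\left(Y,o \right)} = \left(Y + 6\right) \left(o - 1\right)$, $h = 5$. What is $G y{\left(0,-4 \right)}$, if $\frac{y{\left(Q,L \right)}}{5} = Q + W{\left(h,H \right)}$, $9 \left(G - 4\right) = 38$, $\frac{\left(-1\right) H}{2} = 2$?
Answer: $- \frac{20350}{9} \approx -2261.1$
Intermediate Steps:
$H = -4$ ($H = \left(-2\right) 2 = -4$)
$G = \frac{74}{9}$ ($G = 4 + \frac{1}{9} \cdot 38 = 4 + \frac{38}{9} = \frac{74}{9} \approx 8.2222$)
$W{\left(Y,o \right)} = \left(-1 + o\right) \left(6 + Y\right)$ ($W{\left(Y,o \right)} = \left(6 + Y\right) \left(-1 + o\right) = \left(-1 + o\right) \left(6 + Y\right)$)
$y{\left(Q,L \right)} = -275 + 5 Q$ ($y{\left(Q,L \right)} = 5 \left(Q + \left(-6 - 5 + 6 \left(-4\right) + 5 \left(-4\right)\right)\right) = 5 \left(Q - 55\right) = 5 \left(-55 + Q\right) = -275 + 5 Q$)
$G y{\left(0,-4 \right)} = \frac{74 \left(-275 + 5 \cdot 0\right)}{9} = \frac{74 \left(-275 + 0\right)}{9} = \frac{74}{9} \left(-275\right) = - \frac{20350}{9}$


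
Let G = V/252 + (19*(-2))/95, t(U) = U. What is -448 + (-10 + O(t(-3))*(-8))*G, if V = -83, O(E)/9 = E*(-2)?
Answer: -79141/630 ≈ -125.62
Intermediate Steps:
O(E) = -18*E (O(E) = 9*(E*(-2)) = 9*(-2*E) = -18*E)
G = -919/1260 (G = -83/252 + (19*(-2))/95 = -83*1/252 - 38*1/95 = -83/252 - ⅖ = -919/1260 ≈ -0.72937)
-448 + (-10 + O(t(-3))*(-8))*G = -448 + (-10 - 18*(-3)*(-8))*(-919/1260) = -448 + (-10 + 54*(-8))*(-919/1260) = -448 + (-10 - 432)*(-919/1260) = -448 - 442*(-919/1260) = -448 + 203099/630 = -79141/630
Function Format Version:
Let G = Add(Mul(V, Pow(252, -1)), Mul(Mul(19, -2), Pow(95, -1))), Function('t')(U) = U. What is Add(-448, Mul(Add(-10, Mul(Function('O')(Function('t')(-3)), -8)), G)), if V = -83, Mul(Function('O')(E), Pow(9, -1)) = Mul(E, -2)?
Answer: Rational(-79141, 630) ≈ -125.62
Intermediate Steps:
Function('O')(E) = Mul(-18, E) (Function('O')(E) = Mul(9, Mul(E, -2)) = Mul(9, Mul(-2, E)) = Mul(-18, E))
G = Rational(-919, 1260) (G = Add(Mul(-83, Pow(252, -1)), Mul(Mul(19, -2), Pow(95, -1))) = Add(Mul(-83, Rational(1, 252)), Mul(-38, Rational(1, 95))) = Add(Rational(-83, 252), Rational(-2, 5)) = Rational(-919, 1260) ≈ -0.72937)
Add(-448, Mul(Add(-10, Mul(Function('O')(Function('t')(-3)), -8)), G)) = Add(-448, Mul(Add(-10, Mul(Mul(-18, -3), -8)), Rational(-919, 1260))) = Add(-448, Mul(Add(-10, Mul(54, -8)), Rational(-919, 1260))) = Add(-448, Mul(Add(-10, -432), Rational(-919, 1260))) = Add(-448, Mul(-442, Rational(-919, 1260))) = Add(-448, Rational(203099, 630)) = Rational(-79141, 630)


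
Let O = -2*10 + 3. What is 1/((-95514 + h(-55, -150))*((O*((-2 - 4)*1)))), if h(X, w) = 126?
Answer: -1/9729576 ≈ -1.0278e-7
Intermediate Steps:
O = -17 (O = -20 + 3 = -17)
1/((-95514 + h(-55, -150))*((O*((-2 - 4)*1)))) = 1/((-95514 + 126)*((-17*(-2 - 4)))) = 1/((-95388)*((-(-102)))) = -1/(95388*((-17*(-6)))) = -1/95388/102 = -1/95388*1/102 = -1/9729576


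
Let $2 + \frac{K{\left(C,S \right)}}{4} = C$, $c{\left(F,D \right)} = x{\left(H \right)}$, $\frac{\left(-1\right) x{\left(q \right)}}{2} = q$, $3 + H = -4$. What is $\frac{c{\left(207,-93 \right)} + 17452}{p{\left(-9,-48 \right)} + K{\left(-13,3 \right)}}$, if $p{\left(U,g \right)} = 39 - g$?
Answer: $\frac{5822}{9} \approx 646.89$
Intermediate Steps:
$H = -7$ ($H = -3 - 4 = -7$)
$x{\left(q \right)} = - 2 q$
$c{\left(F,D \right)} = 14$ ($c{\left(F,D \right)} = \left(-2\right) \left(-7\right) = 14$)
$K{\left(C,S \right)} = -8 + 4 C$
$\frac{c{\left(207,-93 \right)} + 17452}{p{\left(-9,-48 \right)} + K{\left(-13,3 \right)}} = \frac{14 + 17452}{\left(39 - -48\right) + \left(-8 + 4 \left(-13\right)\right)} = \frac{17466}{\left(39 + 48\right) - 60} = \frac{17466}{87 - 60} = \frac{17466}{27} = 17466 \cdot \frac{1}{27} = \frac{5822}{9}$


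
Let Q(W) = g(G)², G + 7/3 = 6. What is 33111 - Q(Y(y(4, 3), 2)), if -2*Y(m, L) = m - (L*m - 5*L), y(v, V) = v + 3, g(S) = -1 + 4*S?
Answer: 296318/9 ≈ 32924.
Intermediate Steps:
G = 11/3 (G = -7/3 + 6 = 11/3 ≈ 3.6667)
y(v, V) = 3 + v
Y(m, L) = -5*L/2 - m/2 + L*m/2 (Y(m, L) = -(m - (L*m - 5*L))/2 = -(m - (-5*L + L*m))/2 = -(m + (5*L - L*m))/2 = -(m + 5*L - L*m)/2 = -5*L/2 - m/2 + L*m/2)
Q(W) = 1681/9 (Q(W) = (-1 + 4*(11/3))² = (-1 + 44/3)² = (41/3)² = 1681/9)
33111 - Q(Y(y(4, 3), 2)) = 33111 - 1*1681/9 = 33111 - 1681/9 = 296318/9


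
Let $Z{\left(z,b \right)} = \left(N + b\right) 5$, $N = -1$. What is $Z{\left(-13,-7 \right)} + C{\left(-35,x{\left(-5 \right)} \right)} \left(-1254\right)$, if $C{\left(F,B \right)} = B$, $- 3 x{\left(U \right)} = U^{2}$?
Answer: $10410$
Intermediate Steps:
$x{\left(U \right)} = - \frac{U^{2}}{3}$
$Z{\left(z,b \right)} = -5 + 5 b$ ($Z{\left(z,b \right)} = \left(-1 + b\right) 5 = -5 + 5 b$)
$Z{\left(-13,-7 \right)} + C{\left(-35,x{\left(-5 \right)} \right)} \left(-1254\right) = \left(-5 + 5 \left(-7\right)\right) + - \frac{\left(-5\right)^{2}}{3} \left(-1254\right) = \left(-5 - 35\right) + \left(- \frac{1}{3}\right) 25 \left(-1254\right) = -40 - -10450 = -40 + 10450 = 10410$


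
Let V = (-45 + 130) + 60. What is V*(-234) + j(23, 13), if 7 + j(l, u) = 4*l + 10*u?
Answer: -33715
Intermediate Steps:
j(l, u) = -7 + 4*l + 10*u (j(l, u) = -7 + (4*l + 10*u) = -7 + 4*l + 10*u)
V = 145 (V = 85 + 60 = 145)
V*(-234) + j(23, 13) = 145*(-234) + (-7 + 4*23 + 10*13) = -33930 + (-7 + 92 + 130) = -33930 + 215 = -33715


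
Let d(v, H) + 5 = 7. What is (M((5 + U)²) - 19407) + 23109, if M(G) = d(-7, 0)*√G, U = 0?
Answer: 3712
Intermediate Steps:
d(v, H) = 2 (d(v, H) = -5 + 7 = 2)
M(G) = 2*√G
(M((5 + U)²) - 19407) + 23109 = (2*√((5 + 0)²) - 19407) + 23109 = (2*√(5²) - 19407) + 23109 = (2*√25 - 19407) + 23109 = (2*5 - 19407) + 23109 = (10 - 19407) + 23109 = -19397 + 23109 = 3712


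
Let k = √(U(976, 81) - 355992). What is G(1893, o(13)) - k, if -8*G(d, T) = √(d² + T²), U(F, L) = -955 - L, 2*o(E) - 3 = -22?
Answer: -√14334157/16 - 2*I*√89257 ≈ -236.63 - 597.52*I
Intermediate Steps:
o(E) = -19/2 (o(E) = 3/2 + (½)*(-22) = 3/2 - 11 = -19/2)
G(d, T) = -√(T² + d²)/8 (G(d, T) = -√(d² + T²)/8 = -√(T² + d²)/8)
k = 2*I*√89257 (k = √((-955 - 1*81) - 355992) = √((-955 - 81) - 355992) = √(-1036 - 355992) = √(-357028) = 2*I*√89257 ≈ 597.52*I)
G(1893, o(13)) - k = -√((-19/2)² + 1893²)/8 - 2*I*√89257 = -√(361/4 + 3583449)/8 - 2*I*√89257 = -√14334157/16 - 2*I*√89257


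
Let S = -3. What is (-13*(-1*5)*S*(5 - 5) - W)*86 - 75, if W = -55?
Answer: 4655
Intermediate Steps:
(-13*(-1*5)*S*(5 - 5) - W)*86 - 75 = (-13*(-1*5)*(-3*(5 - 5)) - 1*(-55))*86 - 75 = (-(-65)*(-3*0) + 55)*86 - 75 = (-(-65)*0 + 55)*86 - 75 = (-13*0 + 55)*86 - 75 = (0 + 55)*86 - 75 = 55*86 - 75 = 4730 - 75 = 4655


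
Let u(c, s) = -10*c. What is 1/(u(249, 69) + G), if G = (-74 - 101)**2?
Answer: 1/28135 ≈ 3.5543e-5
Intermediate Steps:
G = 30625 (G = (-175)**2 = 30625)
1/(u(249, 69) + G) = 1/(-10*249 + 30625) = 1/(-2490 + 30625) = 1/28135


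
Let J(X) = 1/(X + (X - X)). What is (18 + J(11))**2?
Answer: 39601/121 ≈ 327.28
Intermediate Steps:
J(X) = 1/X (J(X) = 1/(X + 0) = 1/X)
(18 + J(11))**2 = (18 + 1/11)**2 = (199/11)**2 = 39601/121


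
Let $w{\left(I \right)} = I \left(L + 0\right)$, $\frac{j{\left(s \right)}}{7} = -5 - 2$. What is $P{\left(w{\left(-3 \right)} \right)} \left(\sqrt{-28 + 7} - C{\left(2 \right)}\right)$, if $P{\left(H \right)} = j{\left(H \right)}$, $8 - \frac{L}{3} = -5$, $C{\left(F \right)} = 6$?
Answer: $294 - 49 i \sqrt{21} \approx 294.0 - 224.55 i$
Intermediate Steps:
$j{\left(s \right)} = -49$ ($j{\left(s \right)} = 7 \left(-5 - 2\right) = 7 \left(-7\right) = -49$)
$L = 39$ ($L = 24 - -15 = 24 + 15 = 39$)
$w{\left(I \right)} = 39 I$ ($w{\left(I \right)} = I \left(39 + 0\right) = I 39 = 39 I$)
$P{\left(H \right)} = -49$
$P{\left(w{\left(-3 \right)} \right)} \left(\sqrt{-28 + 7} - C{\left(2 \right)}\right) = - 49 \left(\sqrt{-28 + 7} - 6\right) = - 49 \left(\sqrt{-21} - 6\right) = - 49 \left(i \sqrt{21} - 6\right) = - 49 \left(-6 + i \sqrt{21}\right) = 294 - 49 i \sqrt{21}$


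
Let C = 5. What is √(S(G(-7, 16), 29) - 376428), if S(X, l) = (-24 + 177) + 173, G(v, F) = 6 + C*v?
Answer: I*√376102 ≈ 613.27*I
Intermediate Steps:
G(v, F) = 6 + 5*v
S(X, l) = 326 (S(X, l) = 153 + 173 = 326)
√(S(G(-7, 16), 29) - 376428) = √(326 - 376428) = √(-376102) = I*√376102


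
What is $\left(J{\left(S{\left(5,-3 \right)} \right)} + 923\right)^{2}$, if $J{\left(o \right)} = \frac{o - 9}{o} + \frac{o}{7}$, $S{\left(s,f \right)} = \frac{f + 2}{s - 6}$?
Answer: $\frac{41036836}{49} \approx 8.3749 \cdot 10^{5}$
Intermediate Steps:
$S{\left(s,f \right)} = \frac{2 + f}{-6 + s}$
$J{\left(o \right)} = \frac{o}{7} + \frac{-9 + o}{o}$ ($J{\left(o \right)} = \frac{-9 + o}{o} + o \frac{1}{7} = \frac{-9 + o}{o} + \frac{o}{7} = \frac{o}{7} + \frac{-9 + o}{o}$)
$\left(J{\left(S{\left(5,-3 \right)} \right)} + 923\right)^{2} = \left(\left(1 - \frac{9}{\frac{1}{-6 + 5} \left(2 - 3\right)} + \frac{\frac{1}{-6 + 5} \left(2 - 3\right)}{7}\right) + 923\right)^{2} = \left(\left(1 - \frac{9}{\frac{1}{-1} \left(-1\right)} + \frac{\frac{1}{-1} \left(-1\right)}{7}\right) + 923\right)^{2} = \left(\left(1 - \frac{9}{\left(-1\right) \left(-1\right)} + \frac{\left(-1\right) \left(-1\right)}{7}\right) + 923\right)^{2} = \left(\left(1 - \frac{9}{1} + \frac{1}{7} \cdot 1\right) + 923\right)^{2} = \left(\left(1 - 9 + \frac{1}{7}\right) + 923\right)^{2} = \left(- \frac{55}{7} + 923\right)^{2} = \left(\frac{6406}{7}\right)^{2} = \frac{41036836}{49}$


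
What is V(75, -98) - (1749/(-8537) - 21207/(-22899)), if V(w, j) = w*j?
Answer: -478994467286/65162921 ≈ -7350.7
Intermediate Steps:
V(w, j) = j*w
V(75, -98) - (1749/(-8537) - 21207/(-22899)) = -98*75 - (1749/(-8537) - 21207/(-22899)) = -7350 - (1749*(-1/8537) - 21207*(-1/22899)) = -7350 - (-1749/8537 + 7069/7633) = -7350 - 1*46997936/65162921 = -7350 - 46997936/65162921 = -478994467286/65162921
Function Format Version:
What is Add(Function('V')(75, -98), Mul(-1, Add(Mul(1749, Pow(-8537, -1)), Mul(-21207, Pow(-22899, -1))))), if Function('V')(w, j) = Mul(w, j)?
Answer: Rational(-478994467286, 65162921) ≈ -7350.7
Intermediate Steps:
Function('V')(w, j) = Mul(j, w)
Add(Function('V')(75, -98), Mul(-1, Add(Mul(1749, Pow(-8537, -1)), Mul(-21207, Pow(-22899, -1))))) = Add(Mul(-98, 75), Mul(-1, Add(Mul(1749, Pow(-8537, -1)), Mul(-21207, Pow(-22899, -1))))) = Add(-7350, Mul(-1, Add(Mul(1749, Rational(-1, 8537)), Mul(-21207, Rational(-1, 22899))))) = Add(-7350, Mul(-1, Add(Rational(-1749, 8537), Rational(7069, 7633)))) = Add(-7350, Mul(-1, Rational(46997936, 65162921))) = Add(-7350, Rational(-46997936, 65162921)) = Rational(-478994467286, 65162921)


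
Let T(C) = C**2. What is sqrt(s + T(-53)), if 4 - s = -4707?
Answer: 4*sqrt(470) ≈ 86.718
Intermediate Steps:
s = 4711 (s = 4 - 1*(-4707) = 4 + 4707 = 4711)
sqrt(s + T(-53)) = sqrt(4711 + (-53)**2) = sqrt(4711 + 2809) = sqrt(7520) = 4*sqrt(470)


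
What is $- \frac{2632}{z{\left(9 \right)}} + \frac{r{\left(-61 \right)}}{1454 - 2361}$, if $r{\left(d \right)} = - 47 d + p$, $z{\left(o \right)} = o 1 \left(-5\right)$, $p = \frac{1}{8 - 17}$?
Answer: $\frac{752738}{13605} \approx 55.328$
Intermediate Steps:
$p = - \frac{1}{9}$ ($p = \frac{1}{-9} = - \frac{1}{9} \approx -0.11111$)
$z{\left(o \right)} = - 5 o$ ($z{\left(o \right)} = o \left(-5\right) = - 5 o$)
$r{\left(d \right)} = - \frac{1}{9} - 47 d$ ($r{\left(d \right)} = - 47 d - \frac{1}{9} = - \frac{1}{9} - 47 d$)
$- \frac{2632}{z{\left(9 \right)}} + \frac{r{\left(-61 \right)}}{1454 - 2361} = - \frac{2632}{\left(-5\right) 9} + \frac{- \frac{1}{9} - -2867}{1454 - 2361} = - \frac{2632}{-45} + \frac{- \frac{1}{9} + 2867}{-907} = \left(-2632\right) \left(- \frac{1}{45}\right) + \frac{25802}{9} \left(- \frac{1}{907}\right) = \frac{2632}{45} - \frac{25802}{8163} = \frac{752738}{13605}$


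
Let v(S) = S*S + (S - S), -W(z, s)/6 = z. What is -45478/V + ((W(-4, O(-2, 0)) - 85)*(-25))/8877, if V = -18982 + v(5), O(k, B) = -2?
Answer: 144205877/56093763 ≈ 2.5708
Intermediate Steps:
W(z, s) = -6*z
v(S) = S**2 (v(S) = S**2 + 0 = S**2)
V = -18957 (V = -18982 + 5**2 = -18982 + 25 = -18957)
-45478/V + ((W(-4, O(-2, 0)) - 85)*(-25))/8877 = -45478/(-18957) + ((-6*(-4) - 85)*(-25))/8877 = -45478*(-1/18957) + ((24 - 85)*(-25))*(1/8877) = 45478/18957 - 61*(-25)*(1/8877) = 45478/18957 + 1525*(1/8877) = 45478/18957 + 1525/8877 = 144205877/56093763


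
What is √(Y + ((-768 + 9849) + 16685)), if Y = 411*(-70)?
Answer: 2*I*√751 ≈ 54.809*I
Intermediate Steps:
Y = -28770
√(Y + ((-768 + 9849) + 16685)) = √(-28770 + ((-768 + 9849) + 16685)) = √(-28770 + (9081 + 16685)) = √(-28770 + 25766) = √(-3004) = 2*I*√751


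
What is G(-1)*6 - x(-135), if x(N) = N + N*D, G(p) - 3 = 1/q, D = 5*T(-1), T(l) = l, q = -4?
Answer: -1047/2 ≈ -523.50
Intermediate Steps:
D = -5 (D = 5*(-1) = -5)
G(p) = 11/4 (G(p) = 3 + 1/(-4) = 3 - ¼ = 11/4)
x(N) = -4*N (x(N) = N + N*(-5) = N - 5*N = -4*N)
G(-1)*6 - x(-135) = (11/4)*6 - (-4)*(-135) = 33/2 - 1*540 = 33/2 - 540 = -1047/2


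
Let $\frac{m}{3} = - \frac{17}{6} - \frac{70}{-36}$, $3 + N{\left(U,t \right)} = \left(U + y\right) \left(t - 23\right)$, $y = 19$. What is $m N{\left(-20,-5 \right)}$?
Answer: $- \frac{200}{3} \approx -66.667$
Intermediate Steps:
$N{\left(U,t \right)} = -3 + \left(-23 + t\right) \left(19 + U\right)$ ($N{\left(U,t \right)} = -3 + \left(U + 19\right) \left(t - 23\right) = -3 + \left(19 + U\right) \left(-23 + t\right) = -3 + \left(-23 + t\right) \left(19 + U\right)$)
$m = - \frac{8}{3}$ ($m = 3 \left(- \frac{17}{6} - \frac{70}{-36}\right) = 3 \left(\left(-17\right) \frac{1}{6} - - \frac{35}{18}\right) = 3 \left(- \frac{17}{6} + \frac{35}{18}\right) = 3 \left(- \frac{8}{9}\right) = - \frac{8}{3} \approx -2.6667$)
$m N{\left(-20,-5 \right)} = - \frac{8 \left(-440 - -460 + 19 \left(-5\right) - -100\right)}{3} = - \frac{8 \left(-440 + 460 - 95 + 100\right)}{3} = \left(- \frac{8}{3}\right) 25 = - \frac{200}{3}$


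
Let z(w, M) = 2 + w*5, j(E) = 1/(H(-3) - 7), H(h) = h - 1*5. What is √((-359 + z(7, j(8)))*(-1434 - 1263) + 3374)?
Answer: 56*√278 ≈ 933.71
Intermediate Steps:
H(h) = -5 + h (H(h) = h - 5 = -5 + h)
j(E) = -1/15 (j(E) = 1/((-5 - 3) - 7) = 1/(-8 - 7) = 1/(-15) = -1/15)
z(w, M) = 2 + 5*w
√((-359 + z(7, j(8)))*(-1434 - 1263) + 3374) = √((-359 + (2 + 5*7))*(-1434 - 1263) + 3374) = √((-359 + (2 + 35))*(-2697) + 3374) = √((-359 + 37)*(-2697) + 3374) = √(-322*(-2697) + 3374) = √(868434 + 3374) = √871808 = 56*√278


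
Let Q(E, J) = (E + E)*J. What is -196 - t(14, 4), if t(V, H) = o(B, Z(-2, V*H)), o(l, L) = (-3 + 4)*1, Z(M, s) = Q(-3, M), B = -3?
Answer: -197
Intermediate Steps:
Q(E, J) = 2*E*J (Q(E, J) = (2*E)*J = 2*E*J)
Z(M, s) = -6*M (Z(M, s) = 2*(-3)*M = -6*M)
o(l, L) = 1 (o(l, L) = 1*1 = 1)
t(V, H) = 1
-196 - t(14, 4) = -196 - 1*1 = -196 - 1 = -197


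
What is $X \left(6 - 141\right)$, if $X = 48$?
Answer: $-6480$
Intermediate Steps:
$X \left(6 - 141\right) = 48 \left(6 - 141\right) = 48 \left(-135\right) = -6480$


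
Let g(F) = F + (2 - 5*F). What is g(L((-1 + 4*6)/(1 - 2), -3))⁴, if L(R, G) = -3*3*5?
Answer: 1097199376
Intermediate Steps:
L(R, G) = -45 (L(R, G) = -9*5 = -45)
g(F) = 2 - 4*F
g(L((-1 + 4*6)/(1 - 2), -3))⁴ = (2 - 4*(-45))⁴ = (2 + 180)⁴ = 182⁴ = 1097199376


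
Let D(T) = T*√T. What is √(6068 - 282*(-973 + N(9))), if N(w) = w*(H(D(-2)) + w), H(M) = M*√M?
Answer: 2*√(64403 - 2538*2^(¼)*(-I)^(3/2)) ≈ 515.96 + 8.2727*I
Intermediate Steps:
D(T) = T^(3/2)
H(M) = M^(3/2)
N(w) = w*(w + 4*2^(¼)*(-I)^(3/2)) (N(w) = w*(((-2)^(3/2))^(3/2) + w) = w*((-2*I*√2)^(3/2) + w) = w*(4*2^(¼)*(-I)^(3/2) + w) = w*(w + 4*2^(¼)*(-I)^(3/2)))
√(6068 - 282*(-973 + N(9))) = √(6068 - 282*(-973 + 9*(9 + 4*2^(¼)*(-I)^(3/2)))) = √(6068 - 282*(-973 + (81 + 36*2^(¼)*(-I)^(3/2)))) = √(6068 - 282*(-892 + 36*2^(¼)*(-I)^(3/2))) = √(6068 + (251544 - 10152*2^(¼)*(-I)^(3/2))) = √(257612 - 10152*2^(¼)*(-I)^(3/2))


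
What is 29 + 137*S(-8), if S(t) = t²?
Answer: 8797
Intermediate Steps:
29 + 137*S(-8) = 29 + 137*(-8)² = 29 + 137*64 = 29 + 8768 = 8797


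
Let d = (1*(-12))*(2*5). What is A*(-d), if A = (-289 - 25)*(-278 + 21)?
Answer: 9683760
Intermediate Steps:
d = -120 (d = -12*10 = -120)
A = 80698 (A = -314*(-257) = 80698)
A*(-d) = 80698*(-1*(-120)) = 80698*120 = 9683760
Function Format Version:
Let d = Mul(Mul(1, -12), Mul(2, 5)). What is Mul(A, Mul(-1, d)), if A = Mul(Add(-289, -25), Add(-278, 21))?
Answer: 9683760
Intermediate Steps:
d = -120 (d = Mul(-12, 10) = -120)
A = 80698 (A = Mul(-314, -257) = 80698)
Mul(A, Mul(-1, d)) = Mul(80698, Mul(-1, -120)) = Mul(80698, 120) = 9683760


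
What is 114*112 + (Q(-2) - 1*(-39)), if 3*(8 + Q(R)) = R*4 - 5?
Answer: 38384/3 ≈ 12795.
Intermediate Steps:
Q(R) = -29/3 + 4*R/3 (Q(R) = -8 + (R*4 - 5)/3 = -8 + (4*R - 5)/3 = -8 + (-5 + 4*R)/3 = -8 + (-5/3 + 4*R/3) = -29/3 + 4*R/3)
114*112 + (Q(-2) - 1*(-39)) = 114*112 + ((-29/3 + (4/3)*(-2)) - 1*(-39)) = 12768 + ((-29/3 - 8/3) + 39) = 12768 + (-37/3 + 39) = 12768 + 80/3 = 38384/3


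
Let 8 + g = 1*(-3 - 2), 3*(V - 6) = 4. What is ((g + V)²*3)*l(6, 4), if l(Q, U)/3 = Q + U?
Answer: 2890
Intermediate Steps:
l(Q, U) = 3*Q + 3*U (l(Q, U) = 3*(Q + U) = 3*Q + 3*U)
V = 22/3 (V = 6 + (⅓)*4 = 6 + 4/3 = 22/3 ≈ 7.3333)
g = -13 (g = -8 + 1*(-3 - 2) = -8 + 1*(-5) = -8 - 5 = -13)
((g + V)²*3)*l(6, 4) = ((-13 + 22/3)²*3)*(3*6 + 3*4) = ((-17/3)²*3)*(18 + 12) = ((289/9)*3)*30 = (289/3)*30 = 2890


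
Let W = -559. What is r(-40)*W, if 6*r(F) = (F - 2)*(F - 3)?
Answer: -168259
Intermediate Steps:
r(F) = (-3 + F)*(-2 + F)/6 (r(F) = ((F - 2)*(F - 3))/6 = ((-2 + F)*(-3 + F))/6 = ((-3 + F)*(-2 + F))/6 = (-3 + F)*(-2 + F)/6)
r(-40)*W = (1 - ⅚*(-40) + (⅙)*(-40)²)*(-559) = (1 + 100/3 + (⅙)*1600)*(-559) = (1 + 100/3 + 800/3)*(-559) = 301*(-559) = -168259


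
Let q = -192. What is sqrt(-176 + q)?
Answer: 4*I*sqrt(23) ≈ 19.183*I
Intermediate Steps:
sqrt(-176 + q) = sqrt(-176 - 192) = sqrt(-368) = 4*I*sqrt(23)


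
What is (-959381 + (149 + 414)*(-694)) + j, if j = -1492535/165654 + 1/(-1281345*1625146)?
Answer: -38810473691599717106212/28746113956062165 ≈ -1.3501e+6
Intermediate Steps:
j = -259001178319953217/28746113956062165 (j = -1492535*1/165654 - 1/1281345*1/1625146 = -1492535/165654 - 1/2082372701370 = -259001178319953217/28746113956062165 ≈ -9.0099)
(-959381 + (149 + 414)*(-694)) + j = (-959381 + (149 + 414)*(-694)) - 259001178319953217/28746113956062165 = (-959381 + 563*(-694)) - 259001178319953217/28746113956062165 = (-959381 - 390722) - 259001178319953217/28746113956062165 = -1350103 - 259001178319953217/28746113956062165 = -38810473691599717106212/28746113956062165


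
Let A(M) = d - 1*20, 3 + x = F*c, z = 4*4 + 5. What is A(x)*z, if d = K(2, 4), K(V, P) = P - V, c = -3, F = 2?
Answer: -378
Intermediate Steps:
z = 21 (z = 16 + 5 = 21)
d = 2 (d = 4 - 1*2 = 4 - 2 = 2)
x = -9 (x = -3 + 2*(-3) = -3 - 6 = -9)
A(M) = -18 (A(M) = 2 - 1*20 = 2 - 20 = -18)
A(x)*z = -18*21 = -378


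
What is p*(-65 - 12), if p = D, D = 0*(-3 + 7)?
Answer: 0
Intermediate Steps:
D = 0 (D = 0*4 = 0)
p = 0
p*(-65 - 12) = 0*(-65 - 12) = 0*(-77) = 0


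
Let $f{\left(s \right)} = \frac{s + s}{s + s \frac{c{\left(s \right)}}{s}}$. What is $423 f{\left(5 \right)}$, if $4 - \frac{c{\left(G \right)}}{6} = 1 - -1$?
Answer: $\frac{4230}{17} \approx 248.82$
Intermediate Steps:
$c{\left(G \right)} = 12$ ($c{\left(G \right)} = 24 - 6 \left(1 - -1\right) = 24 - 6 \left(1 + 1\right) = 24 - 12 = 12$)
$f{\left(s \right)} = \frac{2 s}{12 + s}$ ($f{\left(s \right)} = \frac{s + s}{s + s \frac{12}{s}} = \frac{2 s}{s + 12} = \frac{2 s}{12 + s}$)
$423 f{\left(5 \right)} = 423 \cdot 2 \cdot 5 \frac{1}{12 + 5} = 423 \cdot 2 \cdot 5 \cdot \frac{1}{17} = 423 \cdot \frac{10}{17} = \frac{4230}{17}$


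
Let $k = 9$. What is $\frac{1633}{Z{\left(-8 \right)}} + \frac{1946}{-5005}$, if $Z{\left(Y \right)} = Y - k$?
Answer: $- \frac{1172321}{12155} \approx -96.448$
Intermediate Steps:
$Z{\left(Y \right)} = -9 + Y$ ($Z{\left(Y \right)} = Y - 9 = -9 + Y$)
$\frac{1633}{Z{\left(-8 \right)}} + \frac{1946}{-5005} = \frac{1633}{-9 - 8} + \frac{1946}{-5005} = \frac{1633}{-17} + 1946 \left(- \frac{1}{5005}\right) = 1633 \left(- \frac{1}{17}\right) - \frac{278}{715} = - \frac{1633}{17} - \frac{278}{715} = - \frac{1172321}{12155}$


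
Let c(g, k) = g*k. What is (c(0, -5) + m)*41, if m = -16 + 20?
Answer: 164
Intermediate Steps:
m = 4
(c(0, -5) + m)*41 = (0*(-5) + 4)*41 = (0 + 4)*41 = 4*41 = 164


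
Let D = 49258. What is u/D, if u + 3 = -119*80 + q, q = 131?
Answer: -4696/24629 ≈ -0.19067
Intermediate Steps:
u = -9392 (u = -3 + (-119*80 + 131) = -3 + (-9520 + 131) = -3 - 9389 = -9392)
u/D = -9392/49258 = -9392*1/49258 = -4696/24629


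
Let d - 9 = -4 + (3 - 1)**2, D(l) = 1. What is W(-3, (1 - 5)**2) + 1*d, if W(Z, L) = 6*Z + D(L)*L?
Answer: 7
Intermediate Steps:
W(Z, L) = L + 6*Z (W(Z, L) = 6*Z + 1*L = 6*Z + L = L + 6*Z)
d = 9 (d = 9 + (-4 + (3 - 1)**2) = 9 + (-4 + 2**2) = 9 + (-4 + 4) = 9 + 0 = 9)
W(-3, (1 - 5)**2) + 1*d = ((1 - 5)**2 + 6*(-3)) + 1*9 = ((-4)**2 - 18) + 9 = (16 - 18) + 9 = -2 + 9 = 7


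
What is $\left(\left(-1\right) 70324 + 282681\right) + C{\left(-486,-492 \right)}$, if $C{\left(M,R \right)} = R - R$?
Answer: $212357$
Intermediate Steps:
$C{\left(M,R \right)} = 0$
$\left(\left(-1\right) 70324 + 282681\right) + C{\left(-486,-492 \right)} = \left(\left(-1\right) 70324 + 282681\right) + 0 = \left(-70324 + 282681\right) + 0 = 212357 + 0 = 212357$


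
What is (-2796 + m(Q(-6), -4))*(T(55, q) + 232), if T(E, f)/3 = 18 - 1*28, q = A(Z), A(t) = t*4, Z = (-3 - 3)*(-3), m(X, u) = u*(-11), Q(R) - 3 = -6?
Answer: -555904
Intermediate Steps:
Q(R) = -3 (Q(R) = 3 - 6 = -3)
m(X, u) = -11*u
Z = 18 (Z = -6*(-3) = 18)
A(t) = 4*t
q = 72 (q = 4*18 = 72)
T(E, f) = -30 (T(E, f) = 3*(18 - 1*28) = 3*(18 - 28) = 3*(-10) = -30)
(-2796 + m(Q(-6), -4))*(T(55, q) + 232) = (-2796 - 11*(-4))*(-30 + 232) = (-2796 + 44)*202 = -2752*202 = -555904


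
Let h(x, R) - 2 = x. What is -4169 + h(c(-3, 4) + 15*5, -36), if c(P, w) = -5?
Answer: -4097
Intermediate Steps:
h(x, R) = 2 + x
-4169 + h(c(-3, 4) + 15*5, -36) = -4169 + (2 + (-5 + 15*5)) = -4169 + (2 + (-5 + 75)) = -4169 + (2 + 70) = -4169 + 72 = -4097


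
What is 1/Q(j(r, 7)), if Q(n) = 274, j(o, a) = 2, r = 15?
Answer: 1/274 ≈ 0.0036496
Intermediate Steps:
1/Q(j(r, 7)) = 1/274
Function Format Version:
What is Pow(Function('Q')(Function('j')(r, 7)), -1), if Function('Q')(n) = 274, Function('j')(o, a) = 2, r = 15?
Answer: Rational(1, 274) ≈ 0.0036496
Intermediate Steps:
Pow(Function('Q')(Function('j')(r, 7)), -1) = Pow(274, -1) = Rational(1, 274)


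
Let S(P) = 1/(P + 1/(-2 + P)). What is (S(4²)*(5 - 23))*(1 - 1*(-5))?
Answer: -168/25 ≈ -6.7200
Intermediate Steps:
(S(4²)*(5 - 23))*(1 - 1*(-5)) = (((-2 + 4²)/(1 + (4²)² - 2*4²))*(5 - 23))*(1 - 1*(-5)) = (((-2 + 16)/(1 + 16² - 2*16))*(-18))*(1 + 5) = ((14/(1 + 256 - 32))*(-18))*6 = ((14/225)*(-18))*6 = -28/25*6 = -168/25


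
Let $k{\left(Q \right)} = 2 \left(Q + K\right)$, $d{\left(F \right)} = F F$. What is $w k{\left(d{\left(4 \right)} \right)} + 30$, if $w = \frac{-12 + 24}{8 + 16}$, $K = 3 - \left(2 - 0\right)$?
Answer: $47$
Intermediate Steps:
$K = 1$ ($K = 3 - \left(2 + 0\right) = 3 - 2 = 1$)
$d{\left(F \right)} = F^{2}$
$k{\left(Q \right)} = 2 + 2 Q$ ($k{\left(Q \right)} = 2 \left(Q + 1\right) = 2 \left(1 + Q\right) = 2 + 2 Q$)
$w = \frac{1}{2}$ ($w = \frac{12}{24} = 12 \cdot \frac{1}{24} = \frac{1}{2} \approx 0.5$)
$w k{\left(d{\left(4 \right)} \right)} + 30 = \frac{2 + 2 \cdot 4^{2}}{2} + 30 = \frac{2 + 2 \cdot 16}{2} + 30 = \frac{2 + 32}{2} + 30 = \frac{1}{2} \cdot 34 + 30 = 17 + 30 = 47$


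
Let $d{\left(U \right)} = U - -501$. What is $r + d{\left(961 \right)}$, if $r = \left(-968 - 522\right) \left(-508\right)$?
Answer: $758382$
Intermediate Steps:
$d{\left(U \right)} = 501 + U$ ($d{\left(U \right)} = U + 501 = 501 + U$)
$r = 756920$ ($r = \left(-1490\right) \left(-508\right) = 756920$)
$r + d{\left(961 \right)} = 756920 + \left(501 + 961\right) = 756920 + 1462 = 758382$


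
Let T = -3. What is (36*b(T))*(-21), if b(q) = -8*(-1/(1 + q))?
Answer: 3024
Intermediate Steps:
b(q) = -8/(-1 - q)
(36*b(T))*(-21) = (36*(8/(1 - 3)))*(-21) = (36*(8/(-2)))*(-21) = (36*(8*(-½)))*(-21) = (36*(-4))*(-21) = -144*(-21) = 3024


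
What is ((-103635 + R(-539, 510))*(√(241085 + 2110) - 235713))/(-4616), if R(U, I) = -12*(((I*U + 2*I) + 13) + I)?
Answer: 748749180177/4616 - 3176529*√243195/4616 ≈ 1.6187e+8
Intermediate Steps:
R(U, I) = -156 - 36*I - 12*I*U (R(U, I) = -12*(((2*I + I*U) + 13) + I) = -12*((13 + 2*I + I*U) + I) = -12*(13 + 3*I + I*U) = -156 - 36*I - 12*I*U)
((-103635 + R(-539, 510))*(√(241085 + 2110) - 235713))/(-4616) = ((-103635 + (-156 - 36*510 - 12*510*(-539)))*(√(241085 + 2110) - 235713))/(-4616) = ((-103635 + (-156 - 18360 + 3298680))*(√243195 - 235713))*(-1/4616) = ((-103635 + 3280164)*(-235713 + √243195))*(-1/4616) = (3176529*(-235713 + √243195))*(-1/4616) = (-748749180177 + 3176529*√243195)*(-1/4616) = 748749180177/4616 - 3176529*√243195/4616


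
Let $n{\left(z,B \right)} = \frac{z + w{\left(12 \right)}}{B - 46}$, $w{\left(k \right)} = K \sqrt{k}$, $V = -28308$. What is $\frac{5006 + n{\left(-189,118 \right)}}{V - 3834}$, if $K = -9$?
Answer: $- \frac{40027}{257136} + \frac{\sqrt{3}}{128568} \approx -0.15565$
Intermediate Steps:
$w{\left(k \right)} = - 9 \sqrt{k}$
$n{\left(z,B \right)} = \frac{z - 18 \sqrt{3}}{-46 + B}$ ($n{\left(z,B \right)} = \frac{z - 9 \sqrt{12}}{B - 46} = \frac{z - 9 \cdot 2 \sqrt{3}}{-46 + B} = \frac{z - 18 \sqrt{3}}{-46 + B}$)
$\frac{5006 + n{\left(-189,118 \right)}}{V - 3834} = \frac{5006 + \frac{-189 - 18 \sqrt{3}}{-46 + 118}}{-28308 - 3834} = \frac{5006 + \frac{-189 - 18 \sqrt{3}}{72}}{-32142} = \left(5006 + \frac{-189 - 18 \sqrt{3}}{72}\right) \left(- \frac{1}{32142}\right) = \left(5006 - \left(\frac{21}{8} + \frac{\sqrt{3}}{4}\right)\right) \left(- \frac{1}{32142}\right) = \left(\frac{40027}{8} - \frac{\sqrt{3}}{4}\right) \left(- \frac{1}{32142}\right) = - \frac{40027}{257136} + \frac{\sqrt{3}}{128568}$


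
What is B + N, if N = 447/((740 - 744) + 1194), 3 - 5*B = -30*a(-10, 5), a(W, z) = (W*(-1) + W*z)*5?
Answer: -1426839/1190 ≈ -1199.0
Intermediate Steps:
a(W, z) = -5*W + 5*W*z (a(W, z) = (-W + W*z)*5 = -5*W + 5*W*z)
B = -5997/5 (B = 3/5 - (-6)*5*(-10)*(-1 + 5) = 3/5 - (-6)*5*(-10)*4 = 3/5 - (-6)*(-200) = 3/5 - 1/5*6000 = 3/5 - 1200 = -5997/5 ≈ -1199.4)
N = 447/1190 (N = 447/(-4 + 1194) = 447/1190 ≈ 0.37563)
B + N = -5997/5 + 447/1190 = -1426839/1190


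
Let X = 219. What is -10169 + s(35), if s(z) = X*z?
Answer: -2504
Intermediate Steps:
s(z) = 219*z
-10169 + s(35) = -10169 + 219*35 = -10169 + 7665 = -2504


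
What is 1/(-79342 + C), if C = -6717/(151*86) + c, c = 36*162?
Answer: -12986/954607577 ≈ -1.3603e-5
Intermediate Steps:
c = 5832
C = 75727635/12986 (C = -6717/(151*86) + 5832 = -6717/12986 + 5832 = 75727635/12986 ≈ 5831.5)
1/(-79342 + C) = 1/(-79342 + 75727635/12986) = 1/(-954607577/12986) = -12986/954607577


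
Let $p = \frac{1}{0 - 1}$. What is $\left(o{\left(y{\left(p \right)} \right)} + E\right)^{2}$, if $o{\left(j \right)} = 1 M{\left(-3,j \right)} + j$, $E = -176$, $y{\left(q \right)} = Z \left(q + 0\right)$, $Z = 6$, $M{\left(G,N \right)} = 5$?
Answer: $31329$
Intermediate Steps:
$p = -1$ ($p = \frac{1}{-1} = -1$)
$y{\left(q \right)} = 6 q$ ($y{\left(q \right)} = 6 \left(q + 0\right) = 6 q$)
$o{\left(j \right)} = 5 + j$ ($o{\left(j \right)} = 1 \cdot 5 + j = 5 + j$)
$\left(o{\left(y{\left(p \right)} \right)} + E\right)^{2} = \left(\left(5 + 6 \left(-1\right)\right) - 176\right)^{2} = \left(\left(5 - 6\right) - 176\right)^{2} = \left(-1 - 176\right)^{2} = \left(-177\right)^{2} = 31329$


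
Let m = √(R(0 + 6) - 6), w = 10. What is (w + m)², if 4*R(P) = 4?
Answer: (10 + I*√5)² ≈ 95.0 + 44.721*I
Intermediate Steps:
R(P) = 1 (R(P) = (¼)*4 = 1)
m = I*√5 (m = √(1 - 6) = √(-5) = I*√5 ≈ 2.2361*I)
(w + m)² = (10 + I*√5)²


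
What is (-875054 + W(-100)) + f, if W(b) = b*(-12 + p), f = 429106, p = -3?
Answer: -444448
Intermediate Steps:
W(b) = -15*b (W(b) = b*(-12 - 3) = b*(-15) = -15*b)
(-875054 + W(-100)) + f = (-875054 - 15*(-100)) + 429106 = (-875054 + 1500) + 429106 = -873554 + 429106 = -444448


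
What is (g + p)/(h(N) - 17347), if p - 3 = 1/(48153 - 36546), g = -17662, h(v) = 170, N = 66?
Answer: 204968012/199373439 ≈ 1.0281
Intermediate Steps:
p = 34822/11607 (p = 3 + 1/(48153 - 36546) = 3 + 1/11607 = 34822/11607 ≈ 3.0001)
(g + p)/(h(N) - 17347) = (-17662 + 34822/11607)/(170 - 17347) = -204968012/11607/(-17177) = -204968012/11607*(-1/17177) = 204968012/199373439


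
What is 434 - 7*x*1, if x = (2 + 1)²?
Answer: 371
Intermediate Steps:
x = 9 (x = 3² = 9)
434 - 7*x*1 = 434 - 7*9*1 = 434 - 63*1 = 434 - 63 = 371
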